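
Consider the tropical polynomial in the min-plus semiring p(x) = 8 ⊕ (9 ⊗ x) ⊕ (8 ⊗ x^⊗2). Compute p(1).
p(1) = 8

A tropical monomial a ⊗ x^⊗i evaluates to a + i · x. Evaluating each term at x = 1:
  Term 0 contributes 8 + 0 · 1 = 8
  Term 1 contributes 9 + 1 · 1 = 10
  Term 2 contributes 8 + 2 · 1 = 10
p(1) = ⊕ of these = min[8, 10, 10] = 8.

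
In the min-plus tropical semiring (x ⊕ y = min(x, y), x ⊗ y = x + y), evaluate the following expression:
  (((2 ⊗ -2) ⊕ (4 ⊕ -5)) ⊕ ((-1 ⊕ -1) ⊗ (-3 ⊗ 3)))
(((2 ⊗ -2) ⊕ (4 ⊕ -5)) ⊕ ((-1 ⊕ -1) ⊗ (-3 ⊗ 3))) = -5

Expand innermost to outermost. Recall ⊕ takes the minimum of its arguments and ⊗ takes their sum. Working out the expression (((2 ⊗ -2) ⊕ (4 ⊕ -5)) ⊕ ((-1 ⊕ -1) ⊗ (-3 ⊗ 3))) gives -5.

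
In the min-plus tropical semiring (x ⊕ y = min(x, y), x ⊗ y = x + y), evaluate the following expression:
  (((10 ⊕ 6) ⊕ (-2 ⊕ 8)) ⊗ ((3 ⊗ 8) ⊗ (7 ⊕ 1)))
(((10 ⊕ 6) ⊕ (-2 ⊕ 8)) ⊗ ((3 ⊗ 8) ⊗ (7 ⊕ 1))) = 10

Expand innermost to outermost. Recall ⊕ takes the minimum of its arguments and ⊗ takes their sum. Working out the expression (((10 ⊕ 6) ⊕ (-2 ⊕ 8)) ⊗ ((3 ⊗ 8) ⊗ (7 ⊕ 1))) gives 10.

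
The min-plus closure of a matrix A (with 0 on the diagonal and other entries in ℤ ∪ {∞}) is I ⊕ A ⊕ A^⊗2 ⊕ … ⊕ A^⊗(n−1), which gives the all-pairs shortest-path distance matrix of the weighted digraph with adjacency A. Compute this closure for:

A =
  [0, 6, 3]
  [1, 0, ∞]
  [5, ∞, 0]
Closure =
  [0, 6, 3]
  [1, 0, 4]
  [5, 11, 0]

This is the Floyd-Warshall all-pairs shortest-path computation. For each intermediate vertex k = 0, 1, …, 2, update dist[i][j] ← min(dist[i][j], dist[i][k] + dist[k][j]). The final matrix gives, for each (i, j), the minimum total weight of any directed path from i to j (possibly empty when i = j).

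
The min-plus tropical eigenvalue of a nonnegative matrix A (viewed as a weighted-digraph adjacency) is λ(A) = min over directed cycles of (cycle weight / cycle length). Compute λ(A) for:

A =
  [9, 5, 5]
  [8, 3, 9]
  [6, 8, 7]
λ(A) = 3

Enumerate directed cycles and compute their means (weight / length). Sample:
  cycle 0 → 0: weight = 9, length = 1, mean = 9/1 ≈ 9.000
  cycle 1 → 1: weight = 3, length = 1, mean = 3/1 ≈ 3.000
  cycle 2 → 2: weight = 7, length = 1, mean = 7/1 ≈ 7.000
  cycle 0 → 1 → 0: weight = 13, length = 2, mean = 13/2 ≈ 6.500
  cycle 0 → 2 → 0: weight = 11, length = 2, mean = 11/2 ≈ 5.500
  cycle 1 → 0 → 1: weight = 13, length = 2, mean = 13/2 ≈ 6.500
Minimum mean = 3.000, attained e.g. along the cycle 1 → 1 with weight 3 and length 1. So λ(A) = 3/1 = 3.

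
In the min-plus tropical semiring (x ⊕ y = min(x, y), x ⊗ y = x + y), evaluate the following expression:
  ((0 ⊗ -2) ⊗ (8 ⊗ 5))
((0 ⊗ -2) ⊗ (8 ⊗ 5)) = 11

Expand innermost to outermost. Recall ⊕ takes the minimum of its arguments and ⊗ takes their sum. Working out the expression ((0 ⊗ -2) ⊗ (8 ⊗ 5)) gives 11.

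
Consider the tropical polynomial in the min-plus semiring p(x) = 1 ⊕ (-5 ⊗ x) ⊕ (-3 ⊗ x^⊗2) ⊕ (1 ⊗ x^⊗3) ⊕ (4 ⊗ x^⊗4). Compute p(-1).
p(-1) = -6

A tropical monomial a ⊗ x^⊗i evaluates to a + i · x. Evaluating each term at x = -1:
  Term 0 contributes 1 + 0 · -1 = 1
  Term 1 contributes -5 + 1 · -1 = -6
  Term 2 contributes -3 + 2 · -1 = -5
  Term 3 contributes 1 + 3 · -1 = -2
  Term 4 contributes 4 + 4 · -1 = 0
p(-1) = ⊕ of these = min[1, -6, -5, -2, 0] = -6.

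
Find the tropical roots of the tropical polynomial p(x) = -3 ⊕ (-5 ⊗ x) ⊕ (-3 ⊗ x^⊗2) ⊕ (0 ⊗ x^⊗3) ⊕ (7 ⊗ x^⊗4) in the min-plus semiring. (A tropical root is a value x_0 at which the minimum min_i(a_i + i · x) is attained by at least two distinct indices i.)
Roots: {-7, -3, -2, 2}

Each tropical root is a break point of the lower envelope of the lines y = a_i + i · x (there are 5 lines, with slopes 0, 1, ..., 4). Only the lines that attain the minimum somewhere contribute to roots; other lines are dominated. Here the surviving (envelope) indices are i = 4, i = 3, i = 2, i = 1, i = 0.
Intersections between consecutive envelope lines give the roots: for adjacent envelope indices i < j the intersection is x = (a_i − a_j) / (j − i). Reading off the sorted break points: {-7, -3, -2, 2}.
Verification: at each break x_0, at least two indices attain the minimum of min_i(a_i + i · x_0).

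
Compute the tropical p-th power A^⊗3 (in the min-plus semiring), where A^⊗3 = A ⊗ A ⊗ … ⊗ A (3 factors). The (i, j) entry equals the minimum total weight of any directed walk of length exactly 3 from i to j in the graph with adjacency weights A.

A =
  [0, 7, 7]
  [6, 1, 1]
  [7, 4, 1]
A^⊗3 =
  [0, 7, 7]
  [6, 3, 3]
  [7, 6, 3]

Each entry (A^⊗3)_ij equals the minimum over all length-3 walks i = v_0 → v_1 → … → v_3 = j of Σ_t A[v_t][v_{t+1}]. For example, for (i, j) = (0, 2) we minimise over 9 possible intermediate vertex sequences; the minimum is 7, attained along the walk 0 → 0 → 0 → 2.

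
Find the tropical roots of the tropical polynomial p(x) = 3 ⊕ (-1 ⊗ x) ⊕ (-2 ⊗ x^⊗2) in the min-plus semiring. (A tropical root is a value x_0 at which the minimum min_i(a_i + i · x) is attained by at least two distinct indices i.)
Roots: {1, 4}

Each tropical root is a break point of the lower envelope of the lines y = a_i + i · x (there are 3 lines, with slopes 0, 1, ..., 2). Only the lines that attain the minimum somewhere contribute to roots; other lines are dominated. Here the surviving (envelope) indices are i = 2, i = 1, i = 0.
Intersections between consecutive envelope lines give the roots: for adjacent envelope indices i < j the intersection is x = (a_i − a_j) / (j − i). Reading off the sorted break points: {1, 4}.
Verification: at each break x_0, at least two indices attain the minimum of min_i(a_i + i · x_0).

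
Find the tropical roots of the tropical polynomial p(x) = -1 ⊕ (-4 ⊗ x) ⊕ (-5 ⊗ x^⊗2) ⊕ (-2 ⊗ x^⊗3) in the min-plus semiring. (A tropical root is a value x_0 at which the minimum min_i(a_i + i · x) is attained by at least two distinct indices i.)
Roots: {-3, 1, 3}

Each tropical root is a break point of the lower envelope of the lines y = a_i + i · x (there are 4 lines, with slopes 0, 1, ..., 3). Only the lines that attain the minimum somewhere contribute to roots; other lines are dominated. Here the surviving (envelope) indices are i = 3, i = 2, i = 1, i = 0.
Intersections between consecutive envelope lines give the roots: for adjacent envelope indices i < j the intersection is x = (a_i − a_j) / (j − i). Reading off the sorted break points: {-3, 1, 3}.
Verification: at each break x_0, at least two indices attain the minimum of min_i(a_i + i · x_0).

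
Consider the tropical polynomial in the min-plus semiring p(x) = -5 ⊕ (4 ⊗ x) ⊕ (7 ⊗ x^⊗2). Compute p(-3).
p(-3) = -5

A tropical monomial a ⊗ x^⊗i evaluates to a + i · x. Evaluating each term at x = -3:
  Term 0 contributes -5 + 0 · -3 = -5
  Term 1 contributes 4 + 1 · -3 = 1
  Term 2 contributes 7 + 2 · -3 = 1
p(-3) = ⊕ of these = min[-5, 1, 1] = -5.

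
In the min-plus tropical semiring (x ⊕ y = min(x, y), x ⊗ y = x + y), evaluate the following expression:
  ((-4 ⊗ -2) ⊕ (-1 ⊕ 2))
((-4 ⊗ -2) ⊕ (-1 ⊕ 2)) = -6

Expand innermost to outermost. Recall ⊕ takes the minimum of its arguments and ⊗ takes their sum. Working out the expression ((-4 ⊗ -2) ⊕ (-1 ⊕ 2)) gives -6.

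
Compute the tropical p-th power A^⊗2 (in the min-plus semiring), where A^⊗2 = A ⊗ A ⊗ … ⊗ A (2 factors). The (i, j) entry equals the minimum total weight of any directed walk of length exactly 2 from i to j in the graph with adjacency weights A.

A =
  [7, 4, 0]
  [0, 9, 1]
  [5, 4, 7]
A^⊗2 =
  [4, 4, 5]
  [6, 4, 0]
  [4, 9, 5]

Each entry (A^⊗2)_ij equals the minimum over all length-2 walks i = v_0 → v_1 → … → v_2 = j of Σ_t A[v_t][v_{t+1}]. For example, for (i, j) = (0, 2) we minimise over 3 possible intermediate vertex sequences; the minimum is 5, attained along the walk 0 → 1 → 2.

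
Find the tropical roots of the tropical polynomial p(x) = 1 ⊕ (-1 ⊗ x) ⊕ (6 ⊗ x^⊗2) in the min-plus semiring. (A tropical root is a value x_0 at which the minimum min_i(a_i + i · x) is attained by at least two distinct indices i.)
Roots: {-7, 2}

Each tropical root is a break point of the lower envelope of the lines y = a_i + i · x (there are 3 lines, with slopes 0, 1, ..., 2). Only the lines that attain the minimum somewhere contribute to roots; other lines are dominated. Here the surviving (envelope) indices are i = 2, i = 1, i = 0.
Intersections between consecutive envelope lines give the roots: for adjacent envelope indices i < j the intersection is x = (a_i − a_j) / (j − i). Reading off the sorted break points: {-7, 2}.
Verification: at each break x_0, at least two indices attain the minimum of min_i(a_i + i · x_0).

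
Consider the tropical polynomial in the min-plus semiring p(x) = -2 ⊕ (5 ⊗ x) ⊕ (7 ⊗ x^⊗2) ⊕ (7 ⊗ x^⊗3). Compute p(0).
p(0) = -2

A tropical monomial a ⊗ x^⊗i evaluates to a + i · x. Evaluating each term at x = 0:
  Term 0 contributes -2 + 0 · 0 = -2
  Term 1 contributes 5 + 1 · 0 = 5
  Term 2 contributes 7 + 2 · 0 = 7
  Term 3 contributes 7 + 3 · 0 = 7
p(0) = ⊕ of these = min[-2, 5, 7, 7] = -2.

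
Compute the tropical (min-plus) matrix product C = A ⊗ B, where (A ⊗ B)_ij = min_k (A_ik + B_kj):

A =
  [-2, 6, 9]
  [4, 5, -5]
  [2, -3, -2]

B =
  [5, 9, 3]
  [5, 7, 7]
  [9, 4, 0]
A ⊗ B =
  [3, 7, 1]
  [4, -1, -5]
  [2, 2, -2]

Apply the min-plus product entry-by-entry:
  C[0][0] = min over k of (A[0][0] + B[0][0] = -2 + 5 = 3, A[0][1] + B[1][0] = 6 + 5 = 11, A[0][2] + B[2][0] = 9 + 9 = 18) = 3 (attained at k = 0)
  C[0][1] = min over k of (A[0][0] + B[0][1] = -2 + 9 = 7, A[0][1] + B[1][1] = 6 + 7 = 13, A[0][2] + B[2][1] = 9 + 4 = 13) = 7 (attained at k = 0)
  C[0][2] = min over k of (A[0][0] + B[0][2] = -2 + 3 = 1, A[0][1] + B[1][2] = 6 + 7 = 13, A[0][2] + B[2][2] = 9 + 0 = 9) = 1 (attained at k = 0)
  C[1][0] = min over k of (A[1][0] + B[0][0] = 4 + 5 = 9, A[1][1] + B[1][0] = 5 + 5 = 10, A[1][2] + B[2][0] = -5 + 9 = 4) = 4 (attained at k = 2)
  C[1][1] = min over k of (A[1][0] + B[0][1] = 4 + 9 = 13, A[1][1] + B[1][1] = 5 + 7 = 12, A[1][2] + B[2][1] = -5 + 4 = -1) = -1 (attained at k = 2)
  C[1][2] = min over k of (A[1][0] + B[0][2] = 4 + 3 = 7, A[1][1] + B[1][2] = 5 + 7 = 12, A[1][2] + B[2][2] = -5 + 0 = -5) = -5 (attained at k = 2)
  C[2][0] = min over k of (A[2][0] + B[0][0] = 2 + 5 = 7, A[2][1] + B[1][0] = -3 + 5 = 2, A[2][2] + B[2][0] = -2 + 9 = 7) = 2 (attained at k = 1)
  C[2][1] = min over k of (A[2][0] + B[0][1] = 2 + 9 = 11, A[2][1] + B[1][1] = -3 + 7 = 4, A[2][2] + B[2][1] = -2 + 4 = 2) = 2 (attained at k = 2)
  C[2][2] = min over k of (A[2][0] + B[0][2] = 2 + 3 = 5, A[2][1] + B[1][2] = -3 + 7 = 4, A[2][2] + B[2][2] = -2 + 0 = -2) = -2 (attained at k = 2)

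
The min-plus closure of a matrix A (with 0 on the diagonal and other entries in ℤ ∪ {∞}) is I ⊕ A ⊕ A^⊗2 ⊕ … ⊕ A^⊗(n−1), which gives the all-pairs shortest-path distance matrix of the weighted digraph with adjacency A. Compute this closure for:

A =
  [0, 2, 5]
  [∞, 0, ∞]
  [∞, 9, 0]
Closure =
  [0, 2, 5]
  [∞, 0, ∞]
  [∞, 9, 0]

This is the Floyd-Warshall all-pairs shortest-path computation. For each intermediate vertex k = 0, 1, …, 2, update dist[i][j] ← min(dist[i][j], dist[i][k] + dist[k][j]). The final matrix gives, for each (i, j), the minimum total weight of any directed path from i to j (possibly empty when i = j).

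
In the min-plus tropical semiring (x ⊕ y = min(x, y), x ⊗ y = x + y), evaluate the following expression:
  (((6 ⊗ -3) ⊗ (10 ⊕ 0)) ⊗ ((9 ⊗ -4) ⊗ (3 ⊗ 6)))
(((6 ⊗ -3) ⊗ (10 ⊕ 0)) ⊗ ((9 ⊗ -4) ⊗ (3 ⊗ 6))) = 17

Expand innermost to outermost. Recall ⊕ takes the minimum of its arguments and ⊗ takes their sum. Working out the expression (((6 ⊗ -3) ⊗ (10 ⊕ 0)) ⊗ ((9 ⊗ -4) ⊗ (3 ⊗ 6))) gives 17.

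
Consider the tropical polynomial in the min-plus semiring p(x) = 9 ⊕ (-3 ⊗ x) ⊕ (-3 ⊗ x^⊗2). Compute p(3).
p(3) = 0

A tropical monomial a ⊗ x^⊗i evaluates to a + i · x. Evaluating each term at x = 3:
  Term 0 contributes 9 + 0 · 3 = 9
  Term 1 contributes -3 + 1 · 3 = 0
  Term 2 contributes -3 + 2 · 3 = 3
p(3) = ⊕ of these = min[9, 0, 3] = 0.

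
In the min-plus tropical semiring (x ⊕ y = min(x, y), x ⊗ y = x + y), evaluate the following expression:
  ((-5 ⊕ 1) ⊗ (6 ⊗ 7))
((-5 ⊕ 1) ⊗ (6 ⊗ 7)) = 8

Expand innermost to outermost. Recall ⊕ takes the minimum of its arguments and ⊗ takes their sum. Working out the expression ((-5 ⊕ 1) ⊗ (6 ⊗ 7)) gives 8.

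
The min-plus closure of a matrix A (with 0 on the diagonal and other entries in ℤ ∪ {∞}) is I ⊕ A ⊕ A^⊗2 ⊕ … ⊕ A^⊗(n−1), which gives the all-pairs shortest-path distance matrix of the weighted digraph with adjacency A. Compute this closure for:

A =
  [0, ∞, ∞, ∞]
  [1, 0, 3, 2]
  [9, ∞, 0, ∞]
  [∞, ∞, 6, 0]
Closure =
  [0, ∞, ∞, ∞]
  [1, 0, 3, 2]
  [9, ∞, 0, ∞]
  [15, ∞, 6, 0]

This is the Floyd-Warshall all-pairs shortest-path computation. For each intermediate vertex k = 0, 1, …, 3, update dist[i][j] ← min(dist[i][j], dist[i][k] + dist[k][j]). The final matrix gives, for each (i, j), the minimum total weight of any directed path from i to j (possibly empty when i = j).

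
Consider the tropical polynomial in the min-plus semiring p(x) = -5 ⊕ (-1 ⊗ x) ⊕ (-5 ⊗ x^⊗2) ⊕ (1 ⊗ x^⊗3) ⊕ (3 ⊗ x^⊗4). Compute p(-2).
p(-2) = -9

A tropical monomial a ⊗ x^⊗i evaluates to a + i · x. Evaluating each term at x = -2:
  Term 0 contributes -5 + 0 · -2 = -5
  Term 1 contributes -1 + 1 · -2 = -3
  Term 2 contributes -5 + 2 · -2 = -9
  Term 3 contributes 1 + 3 · -2 = -5
  Term 4 contributes 3 + 4 · -2 = -5
p(-2) = ⊕ of these = min[-5, -3, -9, -5, -5] = -9.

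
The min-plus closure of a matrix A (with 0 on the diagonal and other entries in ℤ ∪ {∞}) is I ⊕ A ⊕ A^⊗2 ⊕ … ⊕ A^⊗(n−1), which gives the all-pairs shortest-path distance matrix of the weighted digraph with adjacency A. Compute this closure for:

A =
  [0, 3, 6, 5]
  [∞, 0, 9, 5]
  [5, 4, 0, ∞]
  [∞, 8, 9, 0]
Closure =
  [0, 3, 6, 5]
  [14, 0, 9, 5]
  [5, 4, 0, 9]
  [14, 8, 9, 0]

This is the Floyd-Warshall all-pairs shortest-path computation. For each intermediate vertex k = 0, 1, …, 3, update dist[i][j] ← min(dist[i][j], dist[i][k] + dist[k][j]). The final matrix gives, for each (i, j), the minimum total weight of any directed path from i to j (possibly empty when i = j).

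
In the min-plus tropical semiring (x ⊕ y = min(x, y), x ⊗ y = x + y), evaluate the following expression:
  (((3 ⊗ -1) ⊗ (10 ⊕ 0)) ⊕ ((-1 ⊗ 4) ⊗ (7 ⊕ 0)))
(((3 ⊗ -1) ⊗ (10 ⊕ 0)) ⊕ ((-1 ⊗ 4) ⊗ (7 ⊕ 0))) = 2

Expand innermost to outermost. Recall ⊕ takes the minimum of its arguments and ⊗ takes their sum. Working out the expression (((3 ⊗ -1) ⊗ (10 ⊕ 0)) ⊕ ((-1 ⊗ 4) ⊗ (7 ⊕ 0))) gives 2.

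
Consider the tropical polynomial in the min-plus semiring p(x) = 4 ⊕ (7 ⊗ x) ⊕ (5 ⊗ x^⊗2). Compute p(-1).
p(-1) = 3

A tropical monomial a ⊗ x^⊗i evaluates to a + i · x. Evaluating each term at x = -1:
  Term 0 contributes 4 + 0 · -1 = 4
  Term 1 contributes 7 + 1 · -1 = 6
  Term 2 contributes 5 + 2 · -1 = 3
p(-1) = ⊕ of these = min[4, 6, 3] = 3.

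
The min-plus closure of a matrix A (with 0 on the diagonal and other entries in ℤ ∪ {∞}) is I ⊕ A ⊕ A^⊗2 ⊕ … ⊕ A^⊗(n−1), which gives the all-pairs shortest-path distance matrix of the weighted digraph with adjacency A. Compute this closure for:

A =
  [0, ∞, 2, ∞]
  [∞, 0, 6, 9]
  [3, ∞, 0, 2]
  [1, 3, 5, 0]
Closure =
  [0, 7, 2, 4]
  [9, 0, 6, 8]
  [3, 5, 0, 2]
  [1, 3, 3, 0]

This is the Floyd-Warshall all-pairs shortest-path computation. For each intermediate vertex k = 0, 1, …, 3, update dist[i][j] ← min(dist[i][j], dist[i][k] + dist[k][j]). The final matrix gives, for each (i, j), the minimum total weight of any directed path from i to j (possibly empty when i = j).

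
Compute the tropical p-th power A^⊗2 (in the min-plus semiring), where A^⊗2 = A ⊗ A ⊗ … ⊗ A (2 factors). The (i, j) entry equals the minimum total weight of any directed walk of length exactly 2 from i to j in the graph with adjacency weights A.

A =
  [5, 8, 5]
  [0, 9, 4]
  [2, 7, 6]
A^⊗2 =
  [7, 12, 10]
  [5, 8, 5]
  [7, 10, 7]

Each entry (A^⊗2)_ij equals the minimum over all length-2 walks i = v_0 → v_1 → … → v_2 = j of Σ_t A[v_t][v_{t+1}]. For example, for (i, j) = (0, 2) we minimise over 3 possible intermediate vertex sequences; the minimum is 10, attained along the walk 0 → 0 → 2.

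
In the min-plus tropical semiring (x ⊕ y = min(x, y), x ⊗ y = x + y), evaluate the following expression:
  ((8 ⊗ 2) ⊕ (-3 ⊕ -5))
((8 ⊗ 2) ⊕ (-3 ⊕ -5)) = -5

Expand innermost to outermost. Recall ⊕ takes the minimum of its arguments and ⊗ takes their sum. Working out the expression ((8 ⊗ 2) ⊕ (-3 ⊕ -5)) gives -5.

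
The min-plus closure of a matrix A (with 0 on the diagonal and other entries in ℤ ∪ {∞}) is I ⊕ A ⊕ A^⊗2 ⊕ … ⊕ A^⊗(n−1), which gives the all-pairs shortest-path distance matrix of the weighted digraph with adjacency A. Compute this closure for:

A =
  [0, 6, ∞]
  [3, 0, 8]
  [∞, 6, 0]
Closure =
  [0, 6, 14]
  [3, 0, 8]
  [9, 6, 0]

This is the Floyd-Warshall all-pairs shortest-path computation. For each intermediate vertex k = 0, 1, …, 2, update dist[i][j] ← min(dist[i][j], dist[i][k] + dist[k][j]). The final matrix gives, for each (i, j), the minimum total weight of any directed path from i to j (possibly empty when i = j).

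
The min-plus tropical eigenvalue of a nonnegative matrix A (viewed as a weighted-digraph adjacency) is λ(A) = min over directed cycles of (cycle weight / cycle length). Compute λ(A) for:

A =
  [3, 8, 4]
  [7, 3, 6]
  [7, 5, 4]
λ(A) = 3

Enumerate directed cycles and compute their means (weight / length). Sample:
  cycle 0 → 0: weight = 3, length = 1, mean = 3/1 ≈ 3.000
  cycle 1 → 1: weight = 3, length = 1, mean = 3/1 ≈ 3.000
  cycle 2 → 2: weight = 4, length = 1, mean = 4/1 ≈ 4.000
  cycle 0 → 1 → 0: weight = 15, length = 2, mean = 15/2 ≈ 7.500
  cycle 0 → 2 → 0: weight = 11, length = 2, mean = 11/2 ≈ 5.500
  cycle 1 → 0 → 1: weight = 15, length = 2, mean = 15/2 ≈ 7.500
Minimum mean = 3.000, attained e.g. along the cycle 0 → 0 with weight 3 and length 1. So λ(A) = 3/1 = 3.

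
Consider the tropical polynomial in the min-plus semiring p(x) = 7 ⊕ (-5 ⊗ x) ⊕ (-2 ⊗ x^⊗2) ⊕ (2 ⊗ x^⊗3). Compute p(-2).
p(-2) = -7

A tropical monomial a ⊗ x^⊗i evaluates to a + i · x. Evaluating each term at x = -2:
  Term 0 contributes 7 + 0 · -2 = 7
  Term 1 contributes -5 + 1 · -2 = -7
  Term 2 contributes -2 + 2 · -2 = -6
  Term 3 contributes 2 + 3 · -2 = -4
p(-2) = ⊕ of these = min[7, -7, -6, -4] = -7.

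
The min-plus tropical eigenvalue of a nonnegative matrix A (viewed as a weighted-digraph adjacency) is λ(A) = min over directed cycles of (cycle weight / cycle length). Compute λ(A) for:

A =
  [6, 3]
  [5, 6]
λ(A) = 4

Enumerate directed cycles and compute their means (weight / length). Sample:
  cycle 0 → 0: weight = 6, length = 1, mean = 6/1 ≈ 6.000
  cycle 1 → 1: weight = 6, length = 1, mean = 6/1 ≈ 6.000
  cycle 0 → 1 → 0: weight = 8, length = 2, mean = 8/2 ≈ 4.000
  cycle 1 → 0 → 1: weight = 8, length = 2, mean = 8/2 ≈ 4.000
Minimum mean = 4.000, attained e.g. along the cycle 0 → 1 → 0 with weight 8 and length 2. So λ(A) = 8/2 = 4.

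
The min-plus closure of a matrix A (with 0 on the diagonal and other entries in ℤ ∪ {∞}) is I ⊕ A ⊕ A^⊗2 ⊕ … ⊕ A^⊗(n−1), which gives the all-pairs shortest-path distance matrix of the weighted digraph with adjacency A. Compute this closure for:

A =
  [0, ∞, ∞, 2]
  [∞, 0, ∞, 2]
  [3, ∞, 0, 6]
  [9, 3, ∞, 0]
Closure =
  [0, 5, ∞, 2]
  [11, 0, ∞, 2]
  [3, 8, 0, 5]
  [9, 3, ∞, 0]

This is the Floyd-Warshall all-pairs shortest-path computation. For each intermediate vertex k = 0, 1, …, 3, update dist[i][j] ← min(dist[i][j], dist[i][k] + dist[k][j]). The final matrix gives, for each (i, j), the minimum total weight of any directed path from i to j (possibly empty when i = j).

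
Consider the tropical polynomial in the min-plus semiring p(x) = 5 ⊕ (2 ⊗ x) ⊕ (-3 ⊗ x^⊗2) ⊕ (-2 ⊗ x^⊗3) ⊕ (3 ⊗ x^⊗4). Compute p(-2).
p(-2) = -8

A tropical monomial a ⊗ x^⊗i evaluates to a + i · x. Evaluating each term at x = -2:
  Term 0 contributes 5 + 0 · -2 = 5
  Term 1 contributes 2 + 1 · -2 = 0
  Term 2 contributes -3 + 2 · -2 = -7
  Term 3 contributes -2 + 3 · -2 = -8
  Term 4 contributes 3 + 4 · -2 = -5
p(-2) = ⊕ of these = min[5, 0, -7, -8, -5] = -8.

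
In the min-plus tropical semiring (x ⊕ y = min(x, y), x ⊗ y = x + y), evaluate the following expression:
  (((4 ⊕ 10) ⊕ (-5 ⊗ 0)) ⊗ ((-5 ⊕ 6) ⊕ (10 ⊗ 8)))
(((4 ⊕ 10) ⊕ (-5 ⊗ 0)) ⊗ ((-5 ⊕ 6) ⊕ (10 ⊗ 8))) = -10

Expand innermost to outermost. Recall ⊕ takes the minimum of its arguments and ⊗ takes their sum. Working out the expression (((4 ⊕ 10) ⊕ (-5 ⊗ 0)) ⊗ ((-5 ⊕ 6) ⊕ (10 ⊗ 8))) gives -10.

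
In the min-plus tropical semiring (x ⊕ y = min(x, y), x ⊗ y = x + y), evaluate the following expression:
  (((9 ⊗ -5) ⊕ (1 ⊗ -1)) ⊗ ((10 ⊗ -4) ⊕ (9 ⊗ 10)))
(((9 ⊗ -5) ⊕ (1 ⊗ -1)) ⊗ ((10 ⊗ -4) ⊕ (9 ⊗ 10))) = 6

Expand innermost to outermost. Recall ⊕ takes the minimum of its arguments and ⊗ takes their sum. Working out the expression (((9 ⊗ -5) ⊕ (1 ⊗ -1)) ⊗ ((10 ⊗ -4) ⊕ (9 ⊗ 10))) gives 6.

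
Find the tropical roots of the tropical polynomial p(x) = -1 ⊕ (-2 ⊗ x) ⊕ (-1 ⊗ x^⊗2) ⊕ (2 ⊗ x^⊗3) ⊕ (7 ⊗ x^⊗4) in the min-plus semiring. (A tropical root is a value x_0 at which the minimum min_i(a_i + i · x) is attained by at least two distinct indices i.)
Roots: {-5, -3, -1, 1}

Each tropical root is a break point of the lower envelope of the lines y = a_i + i · x (there are 5 lines, with slopes 0, 1, ..., 4). Only the lines that attain the minimum somewhere contribute to roots; other lines are dominated. Here the surviving (envelope) indices are i = 4, i = 3, i = 2, i = 1, i = 0.
Intersections between consecutive envelope lines give the roots: for adjacent envelope indices i < j the intersection is x = (a_i − a_j) / (j − i). Reading off the sorted break points: {-5, -3, -1, 1}.
Verification: at each break x_0, at least two indices attain the minimum of min_i(a_i + i · x_0).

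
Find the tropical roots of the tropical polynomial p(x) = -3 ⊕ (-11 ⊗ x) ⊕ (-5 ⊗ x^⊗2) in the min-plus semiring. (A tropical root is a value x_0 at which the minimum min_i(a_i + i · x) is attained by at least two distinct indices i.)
Roots: {-6, 8}

Each tropical root is a break point of the lower envelope of the lines y = a_i + i · x (there are 3 lines, with slopes 0, 1, ..., 2). Only the lines that attain the minimum somewhere contribute to roots; other lines are dominated. Here the surviving (envelope) indices are i = 2, i = 1, i = 0.
Intersections between consecutive envelope lines give the roots: for adjacent envelope indices i < j the intersection is x = (a_i − a_j) / (j − i). Reading off the sorted break points: {-6, 8}.
Verification: at each break x_0, at least two indices attain the minimum of min_i(a_i + i · x_0).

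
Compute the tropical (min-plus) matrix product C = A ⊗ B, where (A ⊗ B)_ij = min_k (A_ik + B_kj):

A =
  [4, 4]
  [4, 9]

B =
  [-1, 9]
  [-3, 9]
A ⊗ B =
  [1, 13]
  [3, 13]

Apply the min-plus product entry-by-entry:
  C[0][0] = min over k of (A[0][0] + B[0][0] = 4 + -1 = 3, A[0][1] + B[1][0] = 4 + -3 = 1) = 1 (attained at k = 1)
  C[0][1] = min over k of (A[0][0] + B[0][1] = 4 + 9 = 13, A[0][1] + B[1][1] = 4 + 9 = 13) = 13 (attained at k = 0)
  C[1][0] = min over k of (A[1][0] + B[0][0] = 4 + -1 = 3, A[1][1] + B[1][0] = 9 + -3 = 6) = 3 (attained at k = 0)
  C[1][1] = min over k of (A[1][0] + B[0][1] = 4 + 9 = 13, A[1][1] + B[1][1] = 9 + 9 = 18) = 13 (attained at k = 0)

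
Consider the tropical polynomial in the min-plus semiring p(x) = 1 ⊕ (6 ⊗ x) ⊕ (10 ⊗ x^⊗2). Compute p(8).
p(8) = 1

A tropical monomial a ⊗ x^⊗i evaluates to a + i · x. Evaluating each term at x = 8:
  Term 0 contributes 1 + 0 · 8 = 1
  Term 1 contributes 6 + 1 · 8 = 14
  Term 2 contributes 10 + 2 · 8 = 26
p(8) = ⊕ of these = min[1, 14, 26] = 1.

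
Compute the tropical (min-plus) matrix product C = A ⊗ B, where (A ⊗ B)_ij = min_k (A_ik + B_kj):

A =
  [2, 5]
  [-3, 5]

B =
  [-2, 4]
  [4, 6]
A ⊗ B =
  [0, 6]
  [-5, 1]

Apply the min-plus product entry-by-entry:
  C[0][0] = min over k of (A[0][0] + B[0][0] = 2 + -2 = 0, A[0][1] + B[1][0] = 5 + 4 = 9) = 0 (attained at k = 0)
  C[0][1] = min over k of (A[0][0] + B[0][1] = 2 + 4 = 6, A[0][1] + B[1][1] = 5 + 6 = 11) = 6 (attained at k = 0)
  C[1][0] = min over k of (A[1][0] + B[0][0] = -3 + -2 = -5, A[1][1] + B[1][0] = 5 + 4 = 9) = -5 (attained at k = 0)
  C[1][1] = min over k of (A[1][0] + B[0][1] = -3 + 4 = 1, A[1][1] + B[1][1] = 5 + 6 = 11) = 1 (attained at k = 0)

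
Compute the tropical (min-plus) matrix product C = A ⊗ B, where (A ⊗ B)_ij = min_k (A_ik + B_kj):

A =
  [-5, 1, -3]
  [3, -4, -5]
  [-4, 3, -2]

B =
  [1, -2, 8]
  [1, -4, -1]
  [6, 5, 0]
A ⊗ B =
  [-4, -7, -3]
  [-3, -8, -5]
  [-3, -6, -2]

Apply the min-plus product entry-by-entry:
  C[0][0] = min over k of (A[0][0] + B[0][0] = -5 + 1 = -4, A[0][1] + B[1][0] = 1 + 1 = 2, A[0][2] + B[2][0] = -3 + 6 = 3) = -4 (attained at k = 0)
  C[0][1] = min over k of (A[0][0] + B[0][1] = -5 + -2 = -7, A[0][1] + B[1][1] = 1 + -4 = -3, A[0][2] + B[2][1] = -3 + 5 = 2) = -7 (attained at k = 0)
  C[0][2] = min over k of (A[0][0] + B[0][2] = -5 + 8 = 3, A[0][1] + B[1][2] = 1 + -1 = 0, A[0][2] + B[2][2] = -3 + 0 = -3) = -3 (attained at k = 2)
  C[1][0] = min over k of (A[1][0] + B[0][0] = 3 + 1 = 4, A[1][1] + B[1][0] = -4 + 1 = -3, A[1][2] + B[2][0] = -5 + 6 = 1) = -3 (attained at k = 1)
  C[1][1] = min over k of (A[1][0] + B[0][1] = 3 + -2 = 1, A[1][1] + B[1][1] = -4 + -4 = -8, A[1][2] + B[2][1] = -5 + 5 = 0) = -8 (attained at k = 1)
  C[1][2] = min over k of (A[1][0] + B[0][2] = 3 + 8 = 11, A[1][1] + B[1][2] = -4 + -1 = -5, A[1][2] + B[2][2] = -5 + 0 = -5) = -5 (attained at k = 1)
  C[2][0] = min over k of (A[2][0] + B[0][0] = -4 + 1 = -3, A[2][1] + B[1][0] = 3 + 1 = 4, A[2][2] + B[2][0] = -2 + 6 = 4) = -3 (attained at k = 0)
  C[2][1] = min over k of (A[2][0] + B[0][1] = -4 + -2 = -6, A[2][1] + B[1][1] = 3 + -4 = -1, A[2][2] + B[2][1] = -2 + 5 = 3) = -6 (attained at k = 0)
  C[2][2] = min over k of (A[2][0] + B[0][2] = -4 + 8 = 4, A[2][1] + B[1][2] = 3 + -1 = 2, A[2][2] + B[2][2] = -2 + 0 = -2) = -2 (attained at k = 2)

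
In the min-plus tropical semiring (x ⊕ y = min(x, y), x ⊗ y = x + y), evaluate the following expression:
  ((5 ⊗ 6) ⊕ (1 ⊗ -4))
((5 ⊗ 6) ⊕ (1 ⊗ -4)) = -3

Expand innermost to outermost. Recall ⊕ takes the minimum of its arguments and ⊗ takes their sum. Working out the expression ((5 ⊗ 6) ⊕ (1 ⊗ -4)) gives -3.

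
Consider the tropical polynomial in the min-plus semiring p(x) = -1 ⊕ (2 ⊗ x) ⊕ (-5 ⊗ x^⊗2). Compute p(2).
p(2) = -1

A tropical monomial a ⊗ x^⊗i evaluates to a + i · x. Evaluating each term at x = 2:
  Term 0 contributes -1 + 0 · 2 = -1
  Term 1 contributes 2 + 1 · 2 = 4
  Term 2 contributes -5 + 2 · 2 = -1
p(2) = ⊕ of these = min[-1, 4, -1] = -1.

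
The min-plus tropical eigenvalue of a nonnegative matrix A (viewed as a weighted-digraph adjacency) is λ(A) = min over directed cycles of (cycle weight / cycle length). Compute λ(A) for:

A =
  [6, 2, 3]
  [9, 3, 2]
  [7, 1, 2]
λ(A) = 3/2

Enumerate directed cycles and compute their means (weight / length). Sample:
  cycle 0 → 0: weight = 6, length = 1, mean = 6/1 ≈ 6.000
  cycle 1 → 1: weight = 3, length = 1, mean = 3/1 ≈ 3.000
  cycle 2 → 2: weight = 2, length = 1, mean = 2/1 ≈ 2.000
  cycle 0 → 1 → 0: weight = 11, length = 2, mean = 11/2 ≈ 5.500
  cycle 0 → 2 → 0: weight = 10, length = 2, mean = 10/2 ≈ 5.000
  cycle 1 → 0 → 1: weight = 11, length = 2, mean = 11/2 ≈ 5.500
Minimum mean = 1.500, attained e.g. along the cycle 1 → 2 → 1 with weight 3 and length 2. So λ(A) = 3/2 = 3/2.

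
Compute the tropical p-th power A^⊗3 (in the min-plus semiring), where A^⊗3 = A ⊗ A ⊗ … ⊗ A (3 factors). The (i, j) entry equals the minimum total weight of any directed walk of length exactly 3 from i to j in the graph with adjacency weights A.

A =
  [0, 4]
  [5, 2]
A^⊗3 =
  [0, 4]
  [5, 6]

Each entry (A^⊗3)_ij equals the minimum over all length-3 walks i = v_0 → v_1 → … → v_3 = j of Σ_t A[v_t][v_{t+1}]. For example, for (i, j) = (0, 1) we minimise over 4 possible intermediate vertex sequences; the minimum is 4, attained along the walk 0 → 0 → 0 → 1.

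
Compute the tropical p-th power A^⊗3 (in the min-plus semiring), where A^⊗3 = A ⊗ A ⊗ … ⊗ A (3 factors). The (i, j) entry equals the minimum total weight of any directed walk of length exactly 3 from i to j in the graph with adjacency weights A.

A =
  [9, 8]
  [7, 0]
A^⊗3 =
  [15, 8]
  [7, 0]

Each entry (A^⊗3)_ij equals the minimum over all length-3 walks i = v_0 → v_1 → … → v_3 = j of Σ_t A[v_t][v_{t+1}]. For example, for (i, j) = (0, 1) we minimise over 4 possible intermediate vertex sequences; the minimum is 8, attained along the walk 0 → 1 → 1 → 1.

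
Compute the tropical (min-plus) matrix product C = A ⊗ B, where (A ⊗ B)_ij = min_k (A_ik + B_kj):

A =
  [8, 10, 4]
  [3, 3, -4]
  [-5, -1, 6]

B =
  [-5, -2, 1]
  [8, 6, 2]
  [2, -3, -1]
A ⊗ B =
  [3, 1, 3]
  [-2, -7, -5]
  [-10, -7, -4]

Apply the min-plus product entry-by-entry:
  C[0][0] = min over k of (A[0][0] + B[0][0] = 8 + -5 = 3, A[0][1] + B[1][0] = 10 + 8 = 18, A[0][2] + B[2][0] = 4 + 2 = 6) = 3 (attained at k = 0)
  C[0][1] = min over k of (A[0][0] + B[0][1] = 8 + -2 = 6, A[0][1] + B[1][1] = 10 + 6 = 16, A[0][2] + B[2][1] = 4 + -3 = 1) = 1 (attained at k = 2)
  C[0][2] = min over k of (A[0][0] + B[0][2] = 8 + 1 = 9, A[0][1] + B[1][2] = 10 + 2 = 12, A[0][2] + B[2][2] = 4 + -1 = 3) = 3 (attained at k = 2)
  C[1][0] = min over k of (A[1][0] + B[0][0] = 3 + -5 = -2, A[1][1] + B[1][0] = 3 + 8 = 11, A[1][2] + B[2][0] = -4 + 2 = -2) = -2 (attained at k = 0)
  C[1][1] = min over k of (A[1][0] + B[0][1] = 3 + -2 = 1, A[1][1] + B[1][1] = 3 + 6 = 9, A[1][2] + B[2][1] = -4 + -3 = -7) = -7 (attained at k = 2)
  C[1][2] = min over k of (A[1][0] + B[0][2] = 3 + 1 = 4, A[1][1] + B[1][2] = 3 + 2 = 5, A[1][2] + B[2][2] = -4 + -1 = -5) = -5 (attained at k = 2)
  C[2][0] = min over k of (A[2][0] + B[0][0] = -5 + -5 = -10, A[2][1] + B[1][0] = -1 + 8 = 7, A[2][2] + B[2][0] = 6 + 2 = 8) = -10 (attained at k = 0)
  C[2][1] = min over k of (A[2][0] + B[0][1] = -5 + -2 = -7, A[2][1] + B[1][1] = -1 + 6 = 5, A[2][2] + B[2][1] = 6 + -3 = 3) = -7 (attained at k = 0)
  C[2][2] = min over k of (A[2][0] + B[0][2] = -5 + 1 = -4, A[2][1] + B[1][2] = -1 + 2 = 1, A[2][2] + B[2][2] = 6 + -1 = 5) = -4 (attained at k = 0)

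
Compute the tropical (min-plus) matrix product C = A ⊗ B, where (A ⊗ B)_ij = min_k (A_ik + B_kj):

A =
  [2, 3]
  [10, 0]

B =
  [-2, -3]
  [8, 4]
A ⊗ B =
  [0, -1]
  [8, 4]

Apply the min-plus product entry-by-entry:
  C[0][0] = min over k of (A[0][0] + B[0][0] = 2 + -2 = 0, A[0][1] + B[1][0] = 3 + 8 = 11) = 0 (attained at k = 0)
  C[0][1] = min over k of (A[0][0] + B[0][1] = 2 + -3 = -1, A[0][1] + B[1][1] = 3 + 4 = 7) = -1 (attained at k = 0)
  C[1][0] = min over k of (A[1][0] + B[0][0] = 10 + -2 = 8, A[1][1] + B[1][0] = 0 + 8 = 8) = 8 (attained at k = 0)
  C[1][1] = min over k of (A[1][0] + B[0][1] = 10 + -3 = 7, A[1][1] + B[1][1] = 0 + 4 = 4) = 4 (attained at k = 1)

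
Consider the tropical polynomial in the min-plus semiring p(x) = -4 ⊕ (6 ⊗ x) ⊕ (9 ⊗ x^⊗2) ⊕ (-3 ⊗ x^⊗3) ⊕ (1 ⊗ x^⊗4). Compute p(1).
p(1) = -4

A tropical monomial a ⊗ x^⊗i evaluates to a + i · x. Evaluating each term at x = 1:
  Term 0 contributes -4 + 0 · 1 = -4
  Term 1 contributes 6 + 1 · 1 = 7
  Term 2 contributes 9 + 2 · 1 = 11
  Term 3 contributes -3 + 3 · 1 = 0
  Term 4 contributes 1 + 4 · 1 = 5
p(1) = ⊕ of these = min[-4, 7, 11, 0, 5] = -4.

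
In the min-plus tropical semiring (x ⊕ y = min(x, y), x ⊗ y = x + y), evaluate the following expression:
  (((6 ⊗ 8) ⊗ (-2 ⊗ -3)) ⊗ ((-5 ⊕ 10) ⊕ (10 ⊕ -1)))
(((6 ⊗ 8) ⊗ (-2 ⊗ -3)) ⊗ ((-5 ⊕ 10) ⊕ (10 ⊕ -1))) = 4

Expand innermost to outermost. Recall ⊕ takes the minimum of its arguments and ⊗ takes their sum. Working out the expression (((6 ⊗ 8) ⊗ (-2 ⊗ -3)) ⊗ ((-5 ⊕ 10) ⊕ (10 ⊕ -1))) gives 4.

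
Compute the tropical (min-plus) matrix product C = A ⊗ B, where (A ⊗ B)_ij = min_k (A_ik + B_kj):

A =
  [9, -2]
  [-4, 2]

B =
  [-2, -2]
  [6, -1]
A ⊗ B =
  [4, -3]
  [-6, -6]

Apply the min-plus product entry-by-entry:
  C[0][0] = min over k of (A[0][0] + B[0][0] = 9 + -2 = 7, A[0][1] + B[1][0] = -2 + 6 = 4) = 4 (attained at k = 1)
  C[0][1] = min over k of (A[0][0] + B[0][1] = 9 + -2 = 7, A[0][1] + B[1][1] = -2 + -1 = -3) = -3 (attained at k = 1)
  C[1][0] = min over k of (A[1][0] + B[0][0] = -4 + -2 = -6, A[1][1] + B[1][0] = 2 + 6 = 8) = -6 (attained at k = 0)
  C[1][1] = min over k of (A[1][0] + B[0][1] = -4 + -2 = -6, A[1][1] + B[1][1] = 2 + -1 = 1) = -6 (attained at k = 0)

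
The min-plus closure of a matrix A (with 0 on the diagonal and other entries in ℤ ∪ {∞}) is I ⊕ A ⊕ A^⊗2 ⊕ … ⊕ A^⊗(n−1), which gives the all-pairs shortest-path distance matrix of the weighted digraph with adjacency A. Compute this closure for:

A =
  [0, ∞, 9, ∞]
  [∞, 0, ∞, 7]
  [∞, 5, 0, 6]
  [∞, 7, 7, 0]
Closure =
  [0, 14, 9, 15]
  [∞, 0, 14, 7]
  [∞, 5, 0, 6]
  [∞, 7, 7, 0]

This is the Floyd-Warshall all-pairs shortest-path computation. For each intermediate vertex k = 0, 1, …, 3, update dist[i][j] ← min(dist[i][j], dist[i][k] + dist[k][j]). The final matrix gives, for each (i, j), the minimum total weight of any directed path from i to j (possibly empty when i = j).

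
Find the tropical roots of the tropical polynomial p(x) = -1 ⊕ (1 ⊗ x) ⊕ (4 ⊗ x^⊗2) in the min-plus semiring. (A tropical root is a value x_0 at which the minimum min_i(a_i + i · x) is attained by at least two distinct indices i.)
Roots: {-3, -2}

Each tropical root is a break point of the lower envelope of the lines y = a_i + i · x (there are 3 lines, with slopes 0, 1, ..., 2). Only the lines that attain the minimum somewhere contribute to roots; other lines are dominated. Here the surviving (envelope) indices are i = 2, i = 1, i = 0.
Intersections between consecutive envelope lines give the roots: for adjacent envelope indices i < j the intersection is x = (a_i − a_j) / (j − i). Reading off the sorted break points: {-3, -2}.
Verification: at each break x_0, at least two indices attain the minimum of min_i(a_i + i · x_0).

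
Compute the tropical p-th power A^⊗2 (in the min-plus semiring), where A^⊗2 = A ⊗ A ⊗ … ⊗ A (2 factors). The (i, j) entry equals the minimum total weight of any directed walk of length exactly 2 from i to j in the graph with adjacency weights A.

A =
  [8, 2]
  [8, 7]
A^⊗2 =
  [10, 9]
  [15, 10]

Each entry (A^⊗2)_ij equals the minimum over all length-2 walks i = v_0 → v_1 → … → v_2 = j of Σ_t A[v_t][v_{t+1}]. For example, for (i, j) = (0, 1) we minimise over 2 possible intermediate vertex sequences; the minimum is 9, attained along the walk 0 → 1 → 1.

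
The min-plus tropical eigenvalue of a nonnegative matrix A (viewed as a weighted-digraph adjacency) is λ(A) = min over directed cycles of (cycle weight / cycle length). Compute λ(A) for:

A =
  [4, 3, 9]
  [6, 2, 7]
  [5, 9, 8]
λ(A) = 2

Enumerate directed cycles and compute their means (weight / length). Sample:
  cycle 0 → 0: weight = 4, length = 1, mean = 4/1 ≈ 4.000
  cycle 1 → 1: weight = 2, length = 1, mean = 2/1 ≈ 2.000
  cycle 2 → 2: weight = 8, length = 1, mean = 8/1 ≈ 8.000
  cycle 0 → 1 → 0: weight = 9, length = 2, mean = 9/2 ≈ 4.500
  cycle 0 → 2 → 0: weight = 14, length = 2, mean = 14/2 ≈ 7.000
  cycle 1 → 0 → 1: weight = 9, length = 2, mean = 9/2 ≈ 4.500
Minimum mean = 2.000, attained e.g. along the cycle 1 → 1 with weight 2 and length 1. So λ(A) = 2/1 = 2.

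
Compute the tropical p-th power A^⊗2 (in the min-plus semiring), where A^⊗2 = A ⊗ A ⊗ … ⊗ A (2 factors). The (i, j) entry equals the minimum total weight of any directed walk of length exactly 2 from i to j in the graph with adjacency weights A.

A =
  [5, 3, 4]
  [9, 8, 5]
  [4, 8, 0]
A^⊗2 =
  [8, 8, 4]
  [9, 12, 5]
  [4, 7, 0]

Each entry (A^⊗2)_ij equals the minimum over all length-2 walks i = v_0 → v_1 → … → v_2 = j of Σ_t A[v_t][v_{t+1}]. For example, for (i, j) = (0, 2) we minimise over 3 possible intermediate vertex sequences; the minimum is 4, attained along the walk 0 → 2 → 2.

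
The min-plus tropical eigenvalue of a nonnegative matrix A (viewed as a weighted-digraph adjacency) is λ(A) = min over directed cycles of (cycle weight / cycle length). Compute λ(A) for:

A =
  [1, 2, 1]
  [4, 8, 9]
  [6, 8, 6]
λ(A) = 1

Enumerate directed cycles and compute their means (weight / length). Sample:
  cycle 0 → 0: weight = 1, length = 1, mean = 1/1 ≈ 1.000
  cycle 1 → 1: weight = 8, length = 1, mean = 8/1 ≈ 8.000
  cycle 2 → 2: weight = 6, length = 1, mean = 6/1 ≈ 6.000
  cycle 0 → 1 → 0: weight = 6, length = 2, mean = 6/2 ≈ 3.000
  cycle 0 → 2 → 0: weight = 7, length = 2, mean = 7/2 ≈ 3.500
  cycle 1 → 0 → 1: weight = 6, length = 2, mean = 6/2 ≈ 3.000
Minimum mean = 1.000, attained e.g. along the cycle 0 → 0 with weight 1 and length 1. So λ(A) = 1/1 = 1.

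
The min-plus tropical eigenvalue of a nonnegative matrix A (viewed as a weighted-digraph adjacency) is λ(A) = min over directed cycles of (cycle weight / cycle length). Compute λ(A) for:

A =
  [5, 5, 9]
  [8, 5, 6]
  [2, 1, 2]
λ(A) = 2

Enumerate directed cycles and compute their means (weight / length). Sample:
  cycle 0 → 0: weight = 5, length = 1, mean = 5/1 ≈ 5.000
  cycle 1 → 1: weight = 5, length = 1, mean = 5/1 ≈ 5.000
  cycle 2 → 2: weight = 2, length = 1, mean = 2/1 ≈ 2.000
  cycle 0 → 1 → 0: weight = 13, length = 2, mean = 13/2 ≈ 6.500
  cycle 0 → 2 → 0: weight = 11, length = 2, mean = 11/2 ≈ 5.500
  cycle 1 → 0 → 1: weight = 13, length = 2, mean = 13/2 ≈ 6.500
Minimum mean = 2.000, attained e.g. along the cycle 2 → 2 with weight 2 and length 1. So λ(A) = 2/1 = 2.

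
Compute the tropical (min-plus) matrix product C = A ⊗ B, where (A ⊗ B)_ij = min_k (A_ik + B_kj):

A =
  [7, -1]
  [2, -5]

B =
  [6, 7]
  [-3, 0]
A ⊗ B =
  [-4, -1]
  [-8, -5]

Apply the min-plus product entry-by-entry:
  C[0][0] = min over k of (A[0][0] + B[0][0] = 7 + 6 = 13, A[0][1] + B[1][0] = -1 + -3 = -4) = -4 (attained at k = 1)
  C[0][1] = min over k of (A[0][0] + B[0][1] = 7 + 7 = 14, A[0][1] + B[1][1] = -1 + 0 = -1) = -1 (attained at k = 1)
  C[1][0] = min over k of (A[1][0] + B[0][0] = 2 + 6 = 8, A[1][1] + B[1][0] = -5 + -3 = -8) = -8 (attained at k = 1)
  C[1][1] = min over k of (A[1][0] + B[0][1] = 2 + 7 = 9, A[1][1] + B[1][1] = -5 + 0 = -5) = -5 (attained at k = 1)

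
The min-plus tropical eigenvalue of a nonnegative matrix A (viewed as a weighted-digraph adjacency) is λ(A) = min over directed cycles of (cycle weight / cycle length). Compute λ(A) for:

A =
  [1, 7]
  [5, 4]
λ(A) = 1

Enumerate directed cycles and compute their means (weight / length). Sample:
  cycle 0 → 0: weight = 1, length = 1, mean = 1/1 ≈ 1.000
  cycle 1 → 1: weight = 4, length = 1, mean = 4/1 ≈ 4.000
  cycle 0 → 1 → 0: weight = 12, length = 2, mean = 12/2 ≈ 6.000
  cycle 1 → 0 → 1: weight = 12, length = 2, mean = 12/2 ≈ 6.000
Minimum mean = 1.000, attained e.g. along the cycle 0 → 0 with weight 1 and length 1. So λ(A) = 1/1 = 1.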